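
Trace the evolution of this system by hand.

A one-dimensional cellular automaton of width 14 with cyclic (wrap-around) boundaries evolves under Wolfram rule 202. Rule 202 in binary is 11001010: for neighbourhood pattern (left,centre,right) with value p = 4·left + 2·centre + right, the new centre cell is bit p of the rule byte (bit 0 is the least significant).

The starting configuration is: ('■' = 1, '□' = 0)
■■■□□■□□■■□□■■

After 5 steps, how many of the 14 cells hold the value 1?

12

0) ■■■□□■□□■■□□■■
1) ■■■□■□□■■■□■■■
2) ■■■□□□■■■■□■■■
3) ■■■□□■■■■■□■■■
4) ■■■□■■■■■■□■■■
5) ■■■□■■■■■■□■■■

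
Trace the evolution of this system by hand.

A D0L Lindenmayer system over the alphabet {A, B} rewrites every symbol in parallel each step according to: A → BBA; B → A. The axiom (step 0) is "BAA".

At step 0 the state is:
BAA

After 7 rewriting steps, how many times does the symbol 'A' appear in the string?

0) BAA
1) ABBABBA
2) BBAAABBAAABBA
3) AABBABBABBAAABBABBABBAAABBA
4) BBABBAAABBAAABBAAABBABBABBAAABBAAABBAAABBABBABBAAABBA
5) AABBAAABBABBABBAAABBABBABBAAABBABBABBAAABBAAABBAAABBABBABBAAABBABBABBAAABBABBABBAAABBAAABBAAABBABBABBAAABBA
6) BBABBAAABBABBABBAAABBAAABBAAABBABBABBAAABBAAABBAAABBABBABB…ABBABBABBAAABBABBABBAAABBABBABBAAABBAAABBAAABBABBABBAAABBA  (len 213)
7) AABBAAABBABBABBAAABBAAABBAAABBABBABBAAABBABBABBAAABBABBABB…ABBABBABBAAABBABBABBAAABBABBABBAAABBAAABBAAABBABBABBAAABBA  (len 427)

213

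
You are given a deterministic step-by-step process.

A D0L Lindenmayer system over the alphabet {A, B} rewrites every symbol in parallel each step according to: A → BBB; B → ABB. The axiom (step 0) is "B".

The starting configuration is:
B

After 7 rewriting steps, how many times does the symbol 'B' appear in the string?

1640

k=0  B
k=1  ABB
k=2  BBBABBABB
k=3  ABBABBABBBBBABBABBBBBABBABB
k=4  BBBABBABBBBBABBABBBBBABBABBABBABBABBBBBABBABBBBBABBABBABBABBABBBBBABBABBBBBABBABB
k=5  ABBABBABBBBBABBABBBBBABBABBABBABBABBBBBABBABBBBBABBABBABBA…BABBABBABBABBBBBABBABBBBBABBABBABBABBABBBBBABBABBBBBABBABB  (len 243)
k=6  BBBABBABBBBBABBABBBBBABBABBABBABBABBBBBABBABBBBBABBABBABBA…BABBABBABBABBBBBABBABBBBBABBABBABBABBABBBBBABBABBBBBABBABB  (len 729)
k=7  ABBABBABBBBBABBABBBBBABBABBABBABBABBBBBABBABBBBBABBABBABBA…BABBABBABBABBBBBABBABBBBBABBABBABBABBABBBBBABBABBBBBABBABB  (len 2187)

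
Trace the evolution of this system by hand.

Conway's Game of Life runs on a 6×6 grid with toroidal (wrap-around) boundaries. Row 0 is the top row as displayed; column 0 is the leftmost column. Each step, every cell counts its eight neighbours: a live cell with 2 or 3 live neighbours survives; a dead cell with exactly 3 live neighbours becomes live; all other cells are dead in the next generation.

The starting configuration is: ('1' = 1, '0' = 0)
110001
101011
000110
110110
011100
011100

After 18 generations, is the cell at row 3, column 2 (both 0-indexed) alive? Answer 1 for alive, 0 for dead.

0) 110001
101011
000110
110110
011100
011100
1) 000000
001000
000000
110001
000000
000110
2) 000100
000000
110000
100000
100011
000000
3) 000000
000000
110000
000000
100001
000011
4) 000000
000000
000000
010001
100011
100011
5) 000001
000000
000000
000011
010000
100010
6) 000001
000000
000000
000000
100010
100001
7) 100001
000000
000000
000000
100000
100010
8) 100001
000000
000000
000000
000001
110000
9) 110001
000000
000000
000000
100000
010000
10) 110000
100000
000000
000000
000000
010001
11) 010001
110000
000000
000000
000000
010000
12) 011000
110000
000000
000000
000000
100000
13) 001000
111000
000000
000000
000000
010000
14) 101000
011000
010000
000000
000000
000000
15) 001000
101000
011000
000000
000000
000000
16) 010000
001100
011000
000000
000000
000000
17) 001000
000100
011100
000000
000000
000000
18) 000000
010100
001100
001000
000000
000000

1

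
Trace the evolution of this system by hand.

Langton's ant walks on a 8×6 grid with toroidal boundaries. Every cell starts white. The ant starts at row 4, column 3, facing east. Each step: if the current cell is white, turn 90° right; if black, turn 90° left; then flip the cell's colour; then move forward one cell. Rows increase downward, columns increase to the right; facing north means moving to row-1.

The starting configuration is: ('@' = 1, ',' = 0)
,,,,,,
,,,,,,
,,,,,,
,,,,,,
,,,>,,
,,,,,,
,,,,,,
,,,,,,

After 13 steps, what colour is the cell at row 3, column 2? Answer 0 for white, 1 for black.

1

gen 0: ,,,,,,
,,,,,,
,,,,,,
,,,,,,
,,,>,,
,,,,,,
,,,,,,
,,,,,,
gen 1: ,,,,,,
,,,,,,
,,,,,,
,,,,,,
,,,@,,
,,,v,,
,,,,,,
,,,,,,
gen 2: ,,,,,,
,,,,,,
,,,,,,
,,,,,,
,,,@,,
,,<@,,
,,,,,,
,,,,,,
gen 3: ,,,,,,
,,,,,,
,,,,,,
,,,,,,
,,^@,,
,,@@,,
,,,,,,
,,,,,,
gen 4: ,,,,,,
,,,,,,
,,,,,,
,,,,,,
,,@>,,
,,@@,,
,,,,,,
,,,,,,
gen 5: ,,,,,,
,,,,,,
,,,,,,
,,,^,,
,,@,,,
,,@@,,
,,,,,,
,,,,,,
gen 6: ,,,,,,
,,,,,,
,,,,,,
,,,@>,
,,@,,,
,,@@,,
,,,,,,
,,,,,,
gen 7: ,,,,,,
,,,,,,
,,,,,,
,,,@@,
,,@,v,
,,@@,,
,,,,,,
,,,,,,
gen 8: ,,,,,,
,,,,,,
,,,,,,
,,,@@,
,,@<@,
,,@@,,
,,,,,,
,,,,,,
gen 9: ,,,,,,
,,,,,,
,,,,,,
,,,^@,
,,@@@,
,,@@,,
,,,,,,
,,,,,,
gen 10: ,,,,,,
,,,,,,
,,,,,,
,,<,@,
,,@@@,
,,@@,,
,,,,,,
,,,,,,
gen 11: ,,,,,,
,,,,,,
,,^,,,
,,@,@,
,,@@@,
,,@@,,
,,,,,,
,,,,,,
gen 12: ,,,,,,
,,,,,,
,,@>,,
,,@,@,
,,@@@,
,,@@,,
,,,,,,
,,,,,,
gen 13: ,,,,,,
,,,,,,
,,@@,,
,,@v@,
,,@@@,
,,@@,,
,,,,,,
,,,,,,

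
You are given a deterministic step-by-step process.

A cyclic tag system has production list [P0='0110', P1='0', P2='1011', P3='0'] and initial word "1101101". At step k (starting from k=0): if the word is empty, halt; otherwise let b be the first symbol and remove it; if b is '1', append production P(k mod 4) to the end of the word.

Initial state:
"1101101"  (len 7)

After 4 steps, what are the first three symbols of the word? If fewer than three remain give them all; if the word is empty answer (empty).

0) "1101101"  (len 7)
1) "1011010110"  (len 10)
2) "0110101100"  (len 10)
3) "110101100"  (len 9)
4) "101011000"  (len 9)

101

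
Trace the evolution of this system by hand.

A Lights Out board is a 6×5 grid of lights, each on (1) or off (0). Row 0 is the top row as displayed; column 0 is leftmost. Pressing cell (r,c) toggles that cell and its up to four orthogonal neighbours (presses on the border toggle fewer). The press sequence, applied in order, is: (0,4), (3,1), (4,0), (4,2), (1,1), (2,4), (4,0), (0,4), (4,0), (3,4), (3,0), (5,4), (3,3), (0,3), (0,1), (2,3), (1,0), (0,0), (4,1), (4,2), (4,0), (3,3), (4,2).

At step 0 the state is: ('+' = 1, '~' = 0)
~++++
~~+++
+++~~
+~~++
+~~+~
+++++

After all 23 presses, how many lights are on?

t=0: ~++++
~~+++
+++~~
+~~++
+~~+~
+++++
t=1: ~++~~
~~++~
+++~~
+~~++
+~~+~
+++++
t=2: ~++~~
~~++~
+~+~~
~++++
++~+~
+++++
t=3: ~++~~
~~++~
+~+~~
+++++
~~~+~
~++++
t=4: ~++~~
~~++~
+~+~~
++~++
~++~~
~+~++
t=5: ~~+~~
++~+~
+++~~
++~++
~++~~
~+~++
t=6: ~~+~~
++~++
+++++
++~+~
~++~~
~+~++
t=7: ~~+~~
++~++
+++++
~+~+~
+~+~~
++~++
t=8: ~~+++
++~+~
+++++
~+~+~
+~+~~
++~++
t=9: ~~+++
++~+~
+++++
++~+~
~++~~
~+~++
t=10: ~~+++
++~+~
++++~
++~~+
~++~+
~+~++
t=11: ~~+++
++~+~
~+++~
~~~~+
+++~+
~+~++
t=12: ~~+++
++~+~
~+++~
~~~~+
+++~~
~+~~~
t=13: ~~+++
++~+~
~++~~
~~++~
++++~
~+~~~
t=14: ~~~~~
++~~~
~++~~
~~++~
++++~
~+~~~
t=15: +++~~
+~~~~
~++~~
~~++~
++++~
~+~~~
t=16: +++~~
+~~+~
~+~++
~~+~~
++++~
~+~~~
t=17: ~++~~
~+~+~
++~++
~~+~~
++++~
~+~~~
t=18: +~+~~
++~+~
++~++
~~+~~
++++~
~+~~~
t=19: +~+~~
++~+~
++~++
~++~~
~~~+~
~~~~~
t=20: +~+~~
++~+~
++~++
~+~~~
~++~~
~~+~~
t=21: +~+~~
++~+~
++~++
++~~~
+~+~~
+~+~~
t=22: +~+~~
++~+~
++~~+
+++++
+~++~
+~+~~
t=23: +~+~~
++~+~
++~~+
++~++
++~~~
+~~~~

15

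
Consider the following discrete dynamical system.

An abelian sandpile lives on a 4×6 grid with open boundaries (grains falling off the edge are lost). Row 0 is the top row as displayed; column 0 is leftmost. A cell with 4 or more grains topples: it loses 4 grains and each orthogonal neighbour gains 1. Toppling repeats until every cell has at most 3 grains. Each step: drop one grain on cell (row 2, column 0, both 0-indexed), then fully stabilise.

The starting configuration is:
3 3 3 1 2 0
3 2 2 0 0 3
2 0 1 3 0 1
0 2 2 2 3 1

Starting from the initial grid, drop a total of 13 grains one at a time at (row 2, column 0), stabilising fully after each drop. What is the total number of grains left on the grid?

[0] 3 3 3 1 2 0
3 2 2 0 0 3
2 0 1 3 0 1
0 2 2 2 3 1
[1] 3 3 3 1 2 0
3 2 2 0 0 3
3 0 1 3 0 1
0 2 2 2 3 1
[2] 1 2 1 2 2 0
2 1 0 1 0 3
1 2 2 3 0 1
1 2 2 2 3 1
[3] 1 2 1 2 2 0
2 1 0 1 0 3
2 2 2 3 0 1
1 2 2 2 3 1
[4] 1 2 1 2 2 0
2 1 0 1 0 3
3 2 2 3 0 1
1 2 2 2 3 1
[5] 1 2 1 2 2 0
3 1 0 1 0 3
0 3 2 3 0 1
2 2 2 2 3 1
[6] 1 2 1 2 2 0
3 1 0 1 0 3
1 3 2 3 0 1
2 2 2 2 3 1
[7] 1 2 1 2 2 0
3 1 0 1 0 3
2 3 2 3 0 1
2 2 2 2 3 1
[8] 1 2 1 2 2 0
3 1 0 1 0 3
3 3 2 3 0 1
2 2 2 2 3 1
[9] 2 2 1 2 2 0
0 3 0 1 0 3
2 0 3 3 0 1
3 3 2 2 3 1
[10] 2 2 1 2 2 0
0 3 0 1 0 3
3 0 3 3 0 1
3 3 2 2 3 1
[11] 2 2 1 2 2 0
1 3 0 1 0 3
1 2 3 3 0 1
1 0 3 2 3 1
[12] 2 2 1 2 2 0
1 3 0 1 0 3
2 2 3 3 0 1
1 0 3 2 3 1
[13] 2 2 1 2 2 0
1 3 0 1 0 3
3 2 3 3 0 1
1 0 3 2 3 1

39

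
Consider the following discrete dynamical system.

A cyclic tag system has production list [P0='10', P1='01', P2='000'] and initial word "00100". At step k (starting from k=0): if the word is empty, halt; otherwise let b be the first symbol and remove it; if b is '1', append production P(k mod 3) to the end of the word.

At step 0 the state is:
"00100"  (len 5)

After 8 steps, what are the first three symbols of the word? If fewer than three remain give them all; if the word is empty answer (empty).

t=0: "00100"  (len 5)
t=1: "0100"  (len 4)
t=2: "100"  (len 3)
t=3: "00000"  (len 5)
t=4: "0000"  (len 4)
t=5: "000"  (len 3)
t=6: "00"  (len 2)
t=7: "0"  (len 1)
t=8: (halted — word empty)

(empty)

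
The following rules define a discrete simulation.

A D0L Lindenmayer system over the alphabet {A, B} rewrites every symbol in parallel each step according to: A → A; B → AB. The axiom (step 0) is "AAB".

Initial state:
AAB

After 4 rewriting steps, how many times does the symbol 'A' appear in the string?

gen 0: AAB
gen 1: AAAB
gen 2: AAAAB
gen 3: AAAAAB
gen 4: AAAAAAB

6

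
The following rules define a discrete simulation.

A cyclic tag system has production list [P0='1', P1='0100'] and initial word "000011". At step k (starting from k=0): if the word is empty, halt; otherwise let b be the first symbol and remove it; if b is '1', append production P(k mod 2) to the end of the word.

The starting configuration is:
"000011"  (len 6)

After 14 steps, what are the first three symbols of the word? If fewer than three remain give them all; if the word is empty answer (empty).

t=0: "000011"  (len 6)
t=1: "00011"  (len 5)
t=2: "0011"  (len 4)
t=3: "011"  (len 3)
t=4: "11"  (len 2)
t=5: "11"  (len 2)
t=6: "10100"  (len 5)
t=7: "01001"  (len 5)
t=8: "1001"  (len 4)
t=9: "0011"  (len 4)
t=10: "011"  (len 3)
t=11: "11"  (len 2)
t=12: "10100"  (len 5)
t=13: "01001"  (len 5)
t=14: "1001"  (len 4)

100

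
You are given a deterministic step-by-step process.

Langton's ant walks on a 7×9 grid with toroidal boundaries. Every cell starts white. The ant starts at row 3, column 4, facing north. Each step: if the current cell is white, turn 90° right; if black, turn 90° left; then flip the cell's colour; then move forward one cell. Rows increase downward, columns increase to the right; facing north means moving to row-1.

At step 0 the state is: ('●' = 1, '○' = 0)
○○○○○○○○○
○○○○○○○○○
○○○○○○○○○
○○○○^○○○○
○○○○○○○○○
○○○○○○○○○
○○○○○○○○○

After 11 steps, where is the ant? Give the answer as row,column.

t=0: ○○○○○○○○○
○○○○○○○○○
○○○○○○○○○
○○○○^○○○○
○○○○○○○○○
○○○○○○○○○
○○○○○○○○○
t=1: ○○○○○○○○○
○○○○○○○○○
○○○○○○○○○
○○○○●>○○○
○○○○○○○○○
○○○○○○○○○
○○○○○○○○○
t=2: ○○○○○○○○○
○○○○○○○○○
○○○○○○○○○
○○○○●●○○○
○○○○○v○○○
○○○○○○○○○
○○○○○○○○○
t=3: ○○○○○○○○○
○○○○○○○○○
○○○○○○○○○
○○○○●●○○○
○○○○<●○○○
○○○○○○○○○
○○○○○○○○○
t=4: ○○○○○○○○○
○○○○○○○○○
○○○○○○○○○
○○○○^●○○○
○○○○●●○○○
○○○○○○○○○
○○○○○○○○○
t=5: ○○○○○○○○○
○○○○○○○○○
○○○○○○○○○
○○○<○●○○○
○○○○●●○○○
○○○○○○○○○
○○○○○○○○○
t=6: ○○○○○○○○○
○○○○○○○○○
○○○^○○○○○
○○○●○●○○○
○○○○●●○○○
○○○○○○○○○
○○○○○○○○○
t=7: ○○○○○○○○○
○○○○○○○○○
○○○●>○○○○
○○○●○●○○○
○○○○●●○○○
○○○○○○○○○
○○○○○○○○○
t=8: ○○○○○○○○○
○○○○○○○○○
○○○●●○○○○
○○○●v●○○○
○○○○●●○○○
○○○○○○○○○
○○○○○○○○○
t=9: ○○○○○○○○○
○○○○○○○○○
○○○●●○○○○
○○○<●●○○○
○○○○●●○○○
○○○○○○○○○
○○○○○○○○○
t=10: ○○○○○○○○○
○○○○○○○○○
○○○●●○○○○
○○○○●●○○○
○○○v●●○○○
○○○○○○○○○
○○○○○○○○○
t=11: ○○○○○○○○○
○○○○○○○○○
○○○●●○○○○
○○○○●●○○○
○○<●●●○○○
○○○○○○○○○
○○○○○○○○○

4,2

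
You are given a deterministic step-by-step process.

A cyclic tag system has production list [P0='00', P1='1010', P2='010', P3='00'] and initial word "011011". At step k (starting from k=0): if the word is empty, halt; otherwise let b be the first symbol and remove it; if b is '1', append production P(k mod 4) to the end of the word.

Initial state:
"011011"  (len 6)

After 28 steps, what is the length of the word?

gen 0: "011011"  (len 6)
gen 1: "11011"  (len 5)
gen 2: "10111010"  (len 8)
gen 3: "0111010010"  (len 10)
gen 4: "111010010"  (len 9)
gen 5: "1101001000"  (len 10)
gen 6: "1010010001010"  (len 13)
gen 7: "010010001010010"  (len 15)
gen 8: "10010001010010"  (len 14)
gen 9: "001000101001000"  (len 15)
gen 10: "01000101001000"  (len 14)
gen 11: "1000101001000"  (len 13)
gen 12: "00010100100000"  (len 14)
gen 13: "0010100100000"  (len 13)
gen 14: "010100100000"  (len 12)
gen 15: "10100100000"  (len 11)
gen 16: "010010000000"  (len 12)
gen 17: "10010000000"  (len 11)
gen 18: "00100000001010"  (len 14)
gen 19: "0100000001010"  (len 13)
gen 20: "100000001010"  (len 12)
gen 21: "0000000101000"  (len 13)
gen 22: "000000101000"  (len 12)
gen 23: "00000101000"  (len 11)
gen 24: "0000101000"  (len 10)
gen 25: "000101000"  (len 9)
gen 26: "00101000"  (len 8)
gen 27: "0101000"  (len 7)
gen 28: "101000"  (len 6)

6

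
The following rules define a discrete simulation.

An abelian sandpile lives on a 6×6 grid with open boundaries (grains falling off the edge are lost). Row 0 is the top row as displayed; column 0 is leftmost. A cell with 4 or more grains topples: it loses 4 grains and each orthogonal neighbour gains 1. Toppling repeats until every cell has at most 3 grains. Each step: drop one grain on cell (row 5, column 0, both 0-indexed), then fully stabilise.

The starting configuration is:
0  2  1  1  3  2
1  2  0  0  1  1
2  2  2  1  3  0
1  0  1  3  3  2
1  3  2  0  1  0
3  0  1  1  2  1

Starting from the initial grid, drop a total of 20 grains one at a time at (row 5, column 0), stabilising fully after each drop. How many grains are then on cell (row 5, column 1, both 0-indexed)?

[0] 0  2  1  1  3  2
1  2  0  0  1  1
2  2  2  1  3  0
1  0  1  3  3  2
1  3  2  0  1  0
3  0  1  1  2  1
[1] 0  2  1  1  3  2
1  2  0  0  1  1
2  2  2  1  3  0
1  0  1  3  3  2
2  3  2  0  1  0
0  1  1  1  2  1
[2] 0  2  1  1  3  2
1  2  0  0  1  1
2  2  2  1  3  0
1  0  1  3  3  2
2  3  2  0  1  0
1  1  1  1  2  1
[3] 0  2  1  1  3  2
1  2  0  0  1  1
2  2  2  1  3  0
1  0  1  3  3  2
2  3  2  0  1  0
2  1  1  1  2  1
[4] 0  2  1  1  3  2
1  2  0  0  1  1
2  2  2  1  3  0
1  0  1  3  3  2
2  3  2  0  1  0
3  1  1  1  2  1
[5] 0  2  1  1  3  2
1  2  0  0  1  1
2  2  2  1  3  0
1  0  1  3  3  2
3  3  2  0  1  0
0  2  1  1  2  1
[6] 0  2  1  1  3  2
1  2  0  0  1  1
2  2  2  1  3  0
1  0  1  3  3  2
3  3  2  0  1  0
1  2  1  1  2  1
[7] 0  2  1  1  3  2
1  2  0  0  1  1
2  2  2  1  3  0
1  0  1  3  3  2
3  3  2  0  1  0
2  2  1  1  2  1
[8] 0  2  1  1  3  2
1  2  0  0  1  1
2  2  2  1  3  0
1  0  1  3  3  2
3  3  2  0  1  0
3  2  1  1  2  1
[9] 0  2  1  1  3  2
1  2  0  0  1  1
2  2  2  1  3  0
2  1  1  3  3  2
1  1  3  0  1  0
2  0  2  1  2  1
[10] 0  2  1  1  3  2
1  2  0  0  1  1
2  2  2  1  3  0
2  1  1  3  3  2
1  1  3  0  1  0
3  0  2  1  2  1
[11] 0  2  1  1  3  2
1  2  0  0  1  1
2  2  2  1  3  0
2  1  1  3  3  2
2  1  3  0  1  0
0  1  2  1  2  1
[12] 0  2  1  1  3  2
1  2  0  0  1  1
2  2  2  1  3  0
2  1  1  3  3  2
2  1  3  0  1  0
1  1  2  1  2  1
[13] 0  2  1  1  3  2
1  2  0  0  1  1
2  2  2  1  3  0
2  1  1  3  3  2
2  1  3  0  1  0
2  1  2  1  2  1
[14] 0  2  1  1  3  2
1  2  0  0  1  1
2  2  2  1  3  0
2  1  1  3  3  2
2  1  3  0  1  0
3  1  2  1  2  1
[15] 0  2  1  1  3  2
1  2  0  0  1  1
2  2  2  1  3  0
2  1  1  3  3  2
3  1  3  0  1  0
0  2  2  1  2  1
[16] 0  2  1  1  3  2
1  2  0  0  1  1
2  2  2  1  3  0
2  1  1  3  3  2
3  1  3  0  1  0
1  2  2  1  2  1
[17] 0  2  1  1  3  2
1  2  0  0  1  1
2  2  2  1  3  0
2  1  1  3  3  2
3  1  3  0  1  0
2  2  2  1  2  1
[18] 0  2  1  1  3  2
1  2  0  0  1  1
2  2  2  1  3  0
2  1  1  3  3  2
3  1  3  0  1  0
3  2  2  1  2  1
[19] 0  2  1  1  3  2
1  2  0  0  1  1
2  2  2  1  3  0
3  1  1  3  3  2
0  2  3  0  1  0
1  3  2  1  2  1
[20] 0  2  1  1  3  2
1  2  0  0  1  1
2  2  2  1  3  0
3  1  1  3  3  2
0  2  3  0  1  0
2  3  2  1  2  1

3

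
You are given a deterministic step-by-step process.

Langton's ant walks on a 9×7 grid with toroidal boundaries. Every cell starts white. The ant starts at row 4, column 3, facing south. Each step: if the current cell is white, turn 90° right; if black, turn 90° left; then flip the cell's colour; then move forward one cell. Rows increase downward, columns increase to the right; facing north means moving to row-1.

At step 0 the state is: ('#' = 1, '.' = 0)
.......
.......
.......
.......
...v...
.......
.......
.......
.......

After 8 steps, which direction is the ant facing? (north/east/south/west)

north

[0] .......
.......
.......
.......
...v...
.......
.......
.......
.......
[1] .......
.......
.......
.......
..<#...
.......
.......
.......
.......
[2] .......
.......
.......
..^....
..##...
.......
.......
.......
.......
[3] .......
.......
.......
..#>...
..##...
.......
.......
.......
.......
[4] .......
.......
.......
..##...
..#v...
.......
.......
.......
.......
[5] .......
.......
.......
..##...
..#.>..
.......
.......
.......
.......
[6] .......
.......
.......
..##...
..#.#..
....v..
.......
.......
.......
[7] .......
.......
.......
..##...
..#.#..
...<#..
.......
.......
.......
[8] .......
.......
.......
..##...
..#^#..
...##..
.......
.......
.......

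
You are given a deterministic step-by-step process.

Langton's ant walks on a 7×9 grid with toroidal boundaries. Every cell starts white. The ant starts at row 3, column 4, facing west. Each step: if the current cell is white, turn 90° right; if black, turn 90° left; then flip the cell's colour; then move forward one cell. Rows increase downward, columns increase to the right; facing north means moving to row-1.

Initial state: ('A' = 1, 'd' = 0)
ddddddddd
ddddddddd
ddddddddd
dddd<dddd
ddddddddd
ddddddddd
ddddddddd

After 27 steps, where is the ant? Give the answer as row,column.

gen 0: ddddddddd
ddddddddd
ddddddddd
dddd<dddd
ddddddddd
ddddddddd
ddddddddd
gen 1: ddddddddd
ddddddddd
dddd^dddd
ddddAdddd
ddddddddd
ddddddddd
ddddddddd
gen 2: ddddddddd
ddddddddd
ddddA>ddd
ddddAdddd
ddddddddd
ddddddddd
ddddddddd
gen 3: ddddddddd
ddddddddd
ddddAAddd
ddddAvddd
ddddddddd
ddddddddd
ddddddddd
gen 4: ddddddddd
ddddddddd
ddddAAddd
dddd<Addd
ddddddddd
ddddddddd
ddddddddd
gen 5: ddddddddd
ddddddddd
ddddAAddd
dddddAddd
ddddvdddd
ddddddddd
ddddddddd
gen 6: ddddddddd
ddddddddd
ddddAAddd
dddddAddd
ddd<Adddd
ddddddddd
ddddddddd
gen 7: ddddddddd
ddddddddd
ddddAAddd
ddd^dAddd
dddAAdddd
ddddddddd
ddddddddd
gen 8: ddddddddd
ddddddddd
ddddAAddd
dddA>Addd
dddAAdddd
ddddddddd
ddddddddd
gen 9: ddddddddd
ddddddddd
ddddAAddd
dddAAAddd
dddAvdddd
ddddddddd
ddddddddd
gen 10: ddddddddd
ddddddddd
ddddAAddd
dddAAAddd
dddAd>ddd
ddddddddd
ddddddddd
gen 11: ddddddddd
ddddddddd
ddddAAddd
dddAAAddd
dddAdAddd
dddddvddd
ddddddddd
gen 12: ddddddddd
ddddddddd
ddddAAddd
dddAAAddd
dddAdAddd
dddd<Addd
ddddddddd
gen 13: ddddddddd
ddddddddd
ddddAAddd
dddAAAddd
dddA^Addd
ddddAAddd
ddddddddd
gen 14: ddddddddd
ddddddddd
ddddAAddd
dddAAAddd
dddAA>ddd
ddddAAddd
ddddddddd
gen 15: ddddddddd
ddddddddd
ddddAAddd
dddAA^ddd
dddAAdddd
ddddAAddd
ddddddddd
gen 16: ddddddddd
ddddddddd
ddddAAddd
dddA<dddd
dddAAdddd
ddddAAddd
ddddddddd
gen 17: ddddddddd
ddddddddd
ddddAAddd
dddAddddd
dddAvdddd
ddddAAddd
ddddddddd
gen 18: ddddddddd
ddddddddd
ddddAAddd
dddAddddd
dddAd>ddd
ddddAAddd
ddddddddd
gen 19: ddddddddd
ddddddddd
ddddAAddd
dddAddddd
dddAdAddd
ddddAvddd
ddddddddd
gen 20: ddddddddd
ddddddddd
ddddAAddd
dddAddddd
dddAdAddd
ddddAd>dd
ddddddddd
gen 21: ddddddddd
ddddddddd
ddddAAddd
dddAddddd
dddAdAddd
ddddAdAdd
ddddddvdd
gen 22: ddddddddd
ddddddddd
ddddAAddd
dddAddddd
dddAdAddd
ddddAdAdd
ddddd<Add
gen 23: ddddddddd
ddddddddd
ddddAAddd
dddAddddd
dddAdAddd
ddddA^Add
dddddAAdd
gen 24: ddddddddd
ddddddddd
ddddAAddd
dddAddddd
dddAdAddd
ddddAA>dd
dddddAAdd
gen 25: ddddddddd
ddddddddd
ddddAAddd
dddAddddd
dddAdA^dd
ddddAAddd
dddddAAdd
gen 26: ddddddddd
ddddddddd
ddddAAddd
dddAddddd
dddAdAA>d
ddddAAddd
dddddAAdd
gen 27: ddddddddd
ddddddddd
ddddAAddd
dddAddddd
dddAdAAAd
ddddAAdvd
dddddAAdd

5,7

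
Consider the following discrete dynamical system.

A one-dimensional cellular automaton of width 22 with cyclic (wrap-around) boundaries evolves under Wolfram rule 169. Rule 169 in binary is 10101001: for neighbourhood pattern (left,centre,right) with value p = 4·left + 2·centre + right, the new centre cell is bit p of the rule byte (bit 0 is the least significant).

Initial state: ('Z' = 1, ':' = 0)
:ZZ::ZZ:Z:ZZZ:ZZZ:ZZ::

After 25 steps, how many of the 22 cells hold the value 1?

step 0: :ZZ::ZZ:Z:ZZZ:ZZZ:ZZ::
step 1: :Z:::Z:Z:ZZZ:ZZZ:ZZ::Z
step 2: Z::Z::Z:ZZZ:ZZZ:ZZ::::
step 3: :::::::ZZZ:ZZZ:ZZ::ZZ:
step 4: ZZZZZZ:ZZ:ZZZ:ZZ:::Z::
step 5: ZZZZZ:ZZ:ZZZ:ZZ::Z::::
step 6: ZZZZ:ZZ:ZZZ:ZZ:::::ZZ:
step 7: ZZZ:ZZ:ZZZ:ZZ::ZZZ:Z:Z
step 8: ZZ:ZZ:ZZZ:ZZ:::ZZ:Z:ZZ
step 9: Z:ZZ:ZZZ:ZZ::Z:Z:Z:ZZZ
step 10: :ZZ:ZZZ:ZZ::::Z:Z:ZZZZ
step 11: ZZ:ZZZ:ZZ::ZZ::Z:ZZZZ:
step 12: Z:ZZZ:ZZ:::Z::::ZZZZ:Z
step 13: :ZZZ:ZZ::Z:::ZZ:ZZZ:ZZ
step 14: ZZZ:ZZ:::::Z:Z:ZZZ:ZZ:
step 15: ZZ:ZZ::ZZZ::Z:ZZZ:ZZ:Z
step 16: Z:ZZ:::ZZ::::ZZZ:ZZ:ZZ
step 17: :ZZ::Z:Z::ZZ:ZZ:ZZ:ZZZ
step 18: ZZ::::Z:::Z:ZZ:ZZ:ZZZ:
step 19: Z::ZZ:::Z::ZZ:ZZ:ZZZ:Z
step 20: :::Z::Z::::Z:ZZ:ZZZ:ZZ
step 21: :Z::::::ZZ::ZZ:ZZZ:ZZ:
step 22: :::ZZZZ:Z:::Z:ZZZ:ZZ::
step 23: ZZ:ZZZ:Z::Z::ZZZ:ZZ::Z
step 24: Z:ZZZ:Z::::::ZZ:ZZ:::Z
step 25: :ZZZ:Z::ZZZZ:Z:ZZ::Z:Z

13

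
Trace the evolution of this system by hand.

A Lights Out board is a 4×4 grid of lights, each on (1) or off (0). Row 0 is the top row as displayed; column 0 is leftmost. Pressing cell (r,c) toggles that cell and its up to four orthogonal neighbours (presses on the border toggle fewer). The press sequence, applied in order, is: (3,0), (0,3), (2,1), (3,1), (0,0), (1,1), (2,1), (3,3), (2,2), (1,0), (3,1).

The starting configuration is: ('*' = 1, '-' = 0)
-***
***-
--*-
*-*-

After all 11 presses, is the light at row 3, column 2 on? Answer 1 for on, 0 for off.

1

t=0: -***
***-
--*-
*-*-
t=1: -***
***-
*-*-
-**-
t=2: -*--
****
*-*-
-**-
t=3: -*--
*-**
-*--
--*-
t=4: -*--
*-**
----
**--
t=5: *---
--**
----
**--
t=6: **--
**-*
-*--
**--
t=7: **--
*--*
*-*-
*---
t=8: **--
*--*
*-**
*-**
t=9: **--
*-**
**--
*--*
t=10: -*--
-***
-*--
*--*
t=11: -*--
-***
----
-***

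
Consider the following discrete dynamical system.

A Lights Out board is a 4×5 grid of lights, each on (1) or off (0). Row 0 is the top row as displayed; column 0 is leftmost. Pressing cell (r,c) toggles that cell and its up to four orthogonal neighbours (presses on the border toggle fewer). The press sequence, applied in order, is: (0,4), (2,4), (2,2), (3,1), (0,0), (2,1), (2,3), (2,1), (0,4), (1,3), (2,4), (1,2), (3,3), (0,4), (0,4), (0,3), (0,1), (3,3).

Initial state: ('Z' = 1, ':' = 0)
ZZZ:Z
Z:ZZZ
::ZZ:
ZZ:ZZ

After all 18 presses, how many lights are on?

k=0  ZZZ:Z
Z:ZZZ
::ZZ:
ZZ:ZZ
k=1  ZZZZ:
Z:ZZ:
::ZZ:
ZZ:ZZ
k=2  ZZZZ:
Z:ZZZ
::Z:Z
ZZ:Z:
k=3  ZZZZ:
Z::ZZ
:Z:ZZ
ZZZZ:
k=4  ZZZZ:
Z::ZZ
:::ZZ
:::Z:
k=5  ::ZZ:
:::ZZ
:::ZZ
:::Z:
k=6  ::ZZ:
:Z:ZZ
ZZZZZ
:Z:Z:
k=7  ::ZZ:
:Z::Z
ZZ:::
:Z:::
k=8  ::ZZ:
::::Z
::Z::
:::::
k=9  ::Z:Z
:::::
::Z::
:::::
k=10  ::ZZZ
::ZZZ
::ZZ:
:::::
k=11  ::ZZZ
::ZZ:
::Z:Z
::::Z
k=12  :::ZZ
:Z:::
::::Z
::::Z
k=13  :::ZZ
:Z:::
:::ZZ
::ZZ:
k=14  :::::
:Z::Z
:::ZZ
::ZZ:
k=15  :::ZZ
:Z:::
:::ZZ
::ZZ:
k=16  ::Z::
:Z:Z:
:::ZZ
::ZZ:
k=17  ZZ:::
:::Z:
:::ZZ
::ZZ:
k=18  ZZ:::
:::Z:
::::Z
::::Z

5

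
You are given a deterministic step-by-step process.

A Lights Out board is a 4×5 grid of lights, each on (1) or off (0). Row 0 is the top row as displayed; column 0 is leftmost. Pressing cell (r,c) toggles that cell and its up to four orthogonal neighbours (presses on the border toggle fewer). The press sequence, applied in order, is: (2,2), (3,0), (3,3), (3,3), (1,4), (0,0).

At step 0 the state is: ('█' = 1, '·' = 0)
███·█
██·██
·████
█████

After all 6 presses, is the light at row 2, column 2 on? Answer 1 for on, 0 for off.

0

k=0  ███·█
██·██
·████
█████
k=1  ███·█
█████
····█
██·██
k=2  ███·█
█████
█···█
···██
k=3  ███·█
█████
█··██
··█··
k=4  ███·█
█████
█···█
···██
k=5  ███··
███··
█····
···██
k=6  ··█··
·██··
█····
···██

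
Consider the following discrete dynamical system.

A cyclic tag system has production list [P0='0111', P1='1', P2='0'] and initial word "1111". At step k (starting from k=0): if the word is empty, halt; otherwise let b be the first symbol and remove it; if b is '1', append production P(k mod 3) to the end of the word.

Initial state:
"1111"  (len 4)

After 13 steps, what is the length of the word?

[0] "1111"  (len 4)
[1] "1110111"  (len 7)
[2] "1101111"  (len 7)
[3] "1011110"  (len 7)
[4] "0111100111"  (len 10)
[5] "111100111"  (len 9)
[6] "111001110"  (len 9)
[7] "110011100111"  (len 12)
[8] "100111001111"  (len 12)
[9] "001110011110"  (len 12)
[10] "01110011110"  (len 11)
[11] "1110011110"  (len 10)
[12] "1100111100"  (len 10)
[13] "1001111000111"  (len 13)

13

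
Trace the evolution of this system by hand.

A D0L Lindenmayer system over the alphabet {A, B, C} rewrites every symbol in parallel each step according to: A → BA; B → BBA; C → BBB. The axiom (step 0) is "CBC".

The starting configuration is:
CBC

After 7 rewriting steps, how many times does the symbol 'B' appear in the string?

gen 0: CBC
gen 1: BBBBBABBB
gen 2: BBABBABBABBABBABABBABBABBA
gen 3: BBABBABABBABBABABBABBABABBABBABABBABBABABBABABBABBABABBABBABABBABBABA
gen 4: BBABBABABBABBABABBABABBABBABABBABBABABBABABBABBABABBABBABA…ABABBABBABABBABABBABBABABBABBABABBABABBABBABABBABBABABBABA  (len 181)
gen 5: BBABBABABBABBABABBABABBABBABABBABBABABBABABBABBABABBABABBA…ABABBABBABABBABBABABBABABBABBABABBABBABABBABABBABBABABBABA  (len 474)
gen 6: BBABBABABBABBABABBABABBABBABABBABBABABBABABBABBABABBABABBA…ABBABABBABABBABBABABBABABBABBABABBABBABABBABABBABBABABBABA  (len 1241)
gen 7: BBABBABABBABBABABBABABBABBABABBABBABABBABABBABBABABBABABBA…ABBABABBABABBABBABABBABABBABBABABBABBABABBABABBABBABABBABA  (len 3249)

2008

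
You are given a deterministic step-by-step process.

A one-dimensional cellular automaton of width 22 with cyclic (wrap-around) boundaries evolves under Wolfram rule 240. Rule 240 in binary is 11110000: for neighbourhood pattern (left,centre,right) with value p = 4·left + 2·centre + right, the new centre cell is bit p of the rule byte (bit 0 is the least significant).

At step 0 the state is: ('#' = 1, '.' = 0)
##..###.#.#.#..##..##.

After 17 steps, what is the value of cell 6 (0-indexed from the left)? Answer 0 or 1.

0) ##..###.#.#.#..##..##.
1) .##..###.#.#.#..##..##
2) #.##..###.#.#.#..##..#
3) ##.##..###.#.#.#..##..
4) .##.##..###.#.#.#..##.
5) ..##.##..###.#.#.#..##
6) #..##.##..###.#.#.#..#
7) ##..##.##..###.#.#.#..
8) .##..##.##..###.#.#.#.
9) ..##..##.##..###.#.#.#
10) #..##..##.##..###.#.#.
11) .#..##..##.##..###.#.#
12) #.#..##..##.##..###.#.
13) .#.#..##..##.##..###.#
14) #.#.#..##..##.##..###.
15) .#.#.#..##..##.##..###
16) #.#.#.#..##..##.##..##
17) ##.#.#.#..##..##.##..#

0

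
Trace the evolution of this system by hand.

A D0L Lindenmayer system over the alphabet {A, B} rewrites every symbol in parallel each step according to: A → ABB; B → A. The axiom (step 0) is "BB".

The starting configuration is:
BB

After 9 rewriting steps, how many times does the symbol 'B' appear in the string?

gen 0: BB
gen 1: AA
gen 2: ABBABB
gen 3: ABBAAABBAA
gen 4: ABBAAABBABBABBAAABBABB
gen 5: ABBAAABBABBABBAAABBAAABBAAABBABBABBAAABBAA
gen 6: ABBAAABBABBABBAAABBAAABBAAABBABBABBAAABBABBABBAAABBABBABBAAABBAAABBAAABBABBABBAAABBABB
gen 7: ABBAAABBABBABBAAABBAAABBAAABBABBABBAAABBABBABBAAABBABBABBA…BBABBABBAAABBABBABBAAABBABBABBAAABBAAABBAAABBABBABBAAABBAA  (len 170)
gen 8: ABBAAABBABBABBAAABBAAABBAAABBABBABBAAABBABBABBAAABBABBABBA…BABBABBAAABBABBABBAAABBABBABBAAABBAAABBAAABBABBABBAAABBABB  (len 342)
gen 9: ABBAAABBABBABBAAABBAAABBAAABBABBABBAAABBABBABBAAABBABBABBA…BBABBABBAAABBABBABBAAABBABBABBAAABBAAABBAAABBABBABBAAABBAA  (len 682)

340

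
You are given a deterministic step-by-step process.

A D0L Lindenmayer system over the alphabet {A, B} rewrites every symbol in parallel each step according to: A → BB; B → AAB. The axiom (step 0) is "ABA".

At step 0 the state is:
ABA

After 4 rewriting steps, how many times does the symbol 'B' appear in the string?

65

0) ABA
1) BBAABBB
2) AABAABBBBBAABAABAAB
3) BBBBAABBBBBAABAABAABAABAABBBBBAABBBBBAABBBBBAAB
4) AABAABAABAABBBBBAABAABAABAABAABBBBBAABBBBBAABBBBBAABBBBBAA…BAABAABAABAABBBBBAABAABAABAABAABBBBBAABAABAABAABAABBBBBAAB  (len 123)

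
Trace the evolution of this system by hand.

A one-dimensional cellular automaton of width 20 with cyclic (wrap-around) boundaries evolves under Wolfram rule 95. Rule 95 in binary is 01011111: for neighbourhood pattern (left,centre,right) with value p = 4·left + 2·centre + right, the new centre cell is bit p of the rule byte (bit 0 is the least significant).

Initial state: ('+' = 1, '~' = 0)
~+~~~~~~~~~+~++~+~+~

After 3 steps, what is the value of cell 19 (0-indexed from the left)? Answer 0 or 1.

1

step 0: ~+~~~~~~~~~+~++~+~+~
step 1: ++++++++++++~++~+~++
step 2: ~~~~~~~~~~~+~++~+~+~
step 3: ++++++++++++~++~+~++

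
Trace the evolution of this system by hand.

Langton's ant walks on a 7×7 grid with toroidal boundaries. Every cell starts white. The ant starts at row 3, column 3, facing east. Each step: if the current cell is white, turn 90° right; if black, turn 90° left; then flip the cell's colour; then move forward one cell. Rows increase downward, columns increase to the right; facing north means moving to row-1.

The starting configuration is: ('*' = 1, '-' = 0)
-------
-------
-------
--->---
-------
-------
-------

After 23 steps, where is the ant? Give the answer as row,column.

1,2

gen 0: -------
-------
-------
--->---
-------
-------
-------
gen 1: -------
-------
-------
---*---
---v---
-------
-------
gen 2: -------
-------
-------
---*---
--<*---
-------
-------
gen 3: -------
-------
-------
--^*---
--**---
-------
-------
gen 4: -------
-------
-------
--*>---
--**---
-------
-------
gen 5: -------
-------
---^---
--*----
--**---
-------
-------
gen 6: -------
-------
---*>--
--*----
--**---
-------
-------
gen 7: -------
-------
---**--
--*-v--
--**---
-------
-------
gen 8: -------
-------
---**--
--*<*--
--**---
-------
-------
gen 9: -------
-------
---^*--
--***--
--**---
-------
-------
gen 10: -------
-------
--<-*--
--***--
--**---
-------
-------
gen 11: -------
--^----
--*-*--
--***--
--**---
-------
-------
gen 12: -------
--*>---
--*-*--
--***--
--**---
-------
-------
gen 13: -------
--**---
--*v*--
--***--
--**---
-------
-------
gen 14: -------
--**---
--<**--
--***--
--**---
-------
-------
gen 15: -------
--**---
---**--
--v**--
--**---
-------
-------
gen 16: -------
--**---
---**--
--->*--
--**---
-------
-------
gen 17: -------
--**---
---^*--
----*--
--**---
-------
-------
gen 18: -------
--**---
--<-*--
----*--
--**---
-------
-------
gen 19: -------
--^*---
--*-*--
----*--
--**---
-------
-------
gen 20: -------
-<-*---
--*-*--
----*--
--**---
-------
-------
gen 21: -^-----
-*-*---
--*-*--
----*--
--**---
-------
-------
gen 22: -*>----
-*-*---
--*-*--
----*--
--**---
-------
-------
gen 23: -**----
-*v*---
--*-*--
----*--
--**---
-------
-------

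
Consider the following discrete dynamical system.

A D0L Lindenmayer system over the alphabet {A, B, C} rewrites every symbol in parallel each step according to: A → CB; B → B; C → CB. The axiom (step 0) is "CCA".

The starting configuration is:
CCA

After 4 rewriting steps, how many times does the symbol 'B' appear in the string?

gen 0: CCA
gen 1: CBCBCB
gen 2: CBBCBBCBB
gen 3: CBBBCBBBCBBB
gen 4: CBBBBCBBBBCBBBB

12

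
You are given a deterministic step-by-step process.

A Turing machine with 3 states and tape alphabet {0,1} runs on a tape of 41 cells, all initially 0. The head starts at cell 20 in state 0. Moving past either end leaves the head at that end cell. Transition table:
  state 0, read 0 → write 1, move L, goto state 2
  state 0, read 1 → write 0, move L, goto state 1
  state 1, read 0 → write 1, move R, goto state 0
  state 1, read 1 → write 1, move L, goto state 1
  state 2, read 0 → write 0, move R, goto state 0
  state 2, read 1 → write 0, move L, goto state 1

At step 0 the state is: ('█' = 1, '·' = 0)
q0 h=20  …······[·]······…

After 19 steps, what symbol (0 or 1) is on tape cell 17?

1

k=0  q0 h=20  …······[·]······…
k=1  q2 h=19  …······[·]█·····…
k=2  q0 h=20  …······[█]······…
k=3  q1 h=19  …······[·]······…
k=4  q0 h=20  …·····█[·]······…
k=5  q2 h=19  …······[█]█·····…
k=6  q1 h=18  …······[·]·█····…
k=7  q0 h=19  …·····█[·]█·····…
k=8  q2 h=18  …······[█]██····…
k=9  q1 h=17  …······[·]·██···…
k=10  q0 h=18  …·····█[·]██····…
k=11  q2 h=17  …······[█]███···…
k=12  q1 h=16  …······[·]·███··…
k=13  q0 h=17  …·····█[·]███···…
k=14  q2 h=16  …······[█]████··…
k=15  q1 h=15  …······[·]·████·…
k=16  q0 h=16  …·····█[·]████··…
k=17  q2 h=15  …······[█]█████·…
k=18  q1 h=14  …······[·]·█████…
k=19  q0 h=15  …·····█[·]█████·…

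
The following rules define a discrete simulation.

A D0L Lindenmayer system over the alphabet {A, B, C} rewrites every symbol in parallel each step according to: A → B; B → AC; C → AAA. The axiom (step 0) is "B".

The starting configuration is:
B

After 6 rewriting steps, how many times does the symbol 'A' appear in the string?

9

0) B
1) AC
2) BAAA
3) ACBBB
4) BAAAACACAC
5) ACBBBBAAABAAABAAA
6) BAAAACACACACBBBACBBBACBBB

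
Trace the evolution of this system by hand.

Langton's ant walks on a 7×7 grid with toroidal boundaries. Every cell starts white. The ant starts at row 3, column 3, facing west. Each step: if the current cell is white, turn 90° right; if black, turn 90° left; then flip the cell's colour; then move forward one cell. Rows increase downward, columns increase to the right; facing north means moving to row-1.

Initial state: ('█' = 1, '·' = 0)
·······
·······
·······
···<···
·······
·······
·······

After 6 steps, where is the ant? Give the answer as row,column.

t=0: ·······
·······
·······
···<···
·······
·······
·······
t=1: ·······
·······
···^···
···█···
·······
·······
·······
t=2: ·······
·······
···█>··
···█···
·······
·······
·······
t=3: ·······
·······
···██··
···█v··
·······
·······
·······
t=4: ·······
·······
···██··
···<█··
·······
·······
·······
t=5: ·······
·······
···██··
····█··
···v···
·······
·······
t=6: ·······
·······
···██··
····█··
··<█···
·······
·······

4,2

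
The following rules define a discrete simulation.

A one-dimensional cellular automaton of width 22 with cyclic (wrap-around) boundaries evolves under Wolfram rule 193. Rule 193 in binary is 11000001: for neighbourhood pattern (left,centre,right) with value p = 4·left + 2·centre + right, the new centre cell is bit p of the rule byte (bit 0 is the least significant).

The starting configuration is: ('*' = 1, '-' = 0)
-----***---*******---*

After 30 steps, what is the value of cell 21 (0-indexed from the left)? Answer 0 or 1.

1

gen 0: -----***---*******---*
gen 1: -***--**-*--******-*--
gen 2: --**---*-----*****---*
gen 3: ---*-*---***--****-*--
gen 4: **-----*--**---***---*
gen 5: **-***-----*-*--**-*--
gen 6: -*--**-***-------*----
gen 7: -----*--**-*****---***
gen 8: -***-----*--****-*--**
gen 9: --**-***-----***-----*
gen 10: ---*--**-***--**-***--
gen 11: **-----*--**---*--**-*
gen 12: **-***-----*-*-----*--
gen 13: -*--**-***-----***----
gen 14: -----*--**-***--**-***
gen 15: -***-----*--**---*--**
gen 16: --**-***-----*-*-----*
gen 17: ---*--**-***-----***--
gen 18: **-----*--**-***--**-*
gen 19: **-***-----*--**---*--
gen 20: -*--**-***-----*-*----
gen 21: -----*--**-***-----***
gen 22: -***-----*--**-***--**
gen 23: --**-***-----*--**---*
gen 24: ---*--**-***-----*-*--
gen 25: **-----*--**-***-----*
gen 26: **-***-----*--**-***--
gen 27: -*--**-***-----*--**--
gen 28: -----*--**-***-----*-*
gen 29: -***-----*--**-***----
gen 30: --**-***-----*--**-***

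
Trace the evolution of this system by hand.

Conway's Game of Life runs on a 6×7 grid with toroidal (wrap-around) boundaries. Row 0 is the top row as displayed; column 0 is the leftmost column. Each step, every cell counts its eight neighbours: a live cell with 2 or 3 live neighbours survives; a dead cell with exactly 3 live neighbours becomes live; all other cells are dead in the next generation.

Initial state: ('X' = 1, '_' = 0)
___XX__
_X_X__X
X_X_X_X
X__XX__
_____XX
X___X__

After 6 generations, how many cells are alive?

20

k=0  ___XX__
_X_X__X
X_X_X_X
X__XX__
_____XX
X___X__
k=1  X_XXXX_
_X____X
__X_X_X
XX_XX__
X__X_XX
___XX_X
k=2  XXX____
_X____X
__X_X_X
_X_____
_X_____
_X_____
k=3  __X____
___X_XX
_XX__X_
XXX____
XXX____
_______
k=4  _______
_X_XXXX
___XXX_
___X__X
X_X____
__X____
k=5  __XXXX_
__XX__X
X______
__XX_XX
_XXX___
_X_____
k=6  _X__XX_
_XX__XX
XX__XX_
X__XX_X
XX_XX__
_X_____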